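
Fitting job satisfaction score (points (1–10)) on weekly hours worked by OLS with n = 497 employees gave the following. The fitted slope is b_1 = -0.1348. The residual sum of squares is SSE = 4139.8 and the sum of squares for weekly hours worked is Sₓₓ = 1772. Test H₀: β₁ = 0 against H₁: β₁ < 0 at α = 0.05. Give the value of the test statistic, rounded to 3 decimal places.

t = -1.962

MSE = SSE/(n − 2) = 4139.8/495 = 8.36323.
SE(b_1) = √(MSE/Sₓₓ) = √(8.36323/1772) = 0.0686998.
t = -0.1348 / 0.0686998 = -1.962.
df = n − 2 = 495.
One-sided p ≈ 0.0252, which is < 0.05, so reject H₀.
There is evidence that the true slope on weekly hours worked is negative.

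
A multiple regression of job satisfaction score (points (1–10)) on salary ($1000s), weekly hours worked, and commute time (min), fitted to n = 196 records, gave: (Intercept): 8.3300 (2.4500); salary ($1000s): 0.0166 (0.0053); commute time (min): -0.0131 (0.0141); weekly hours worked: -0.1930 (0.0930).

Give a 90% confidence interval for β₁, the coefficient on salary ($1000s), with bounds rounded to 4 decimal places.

Read off: b = 0.0166, SE = 0.0053 for salary ($1000s).
df = n − k − 1 = 196 − 3 − 1 = 192.
t* = t_{0.05, 192} = 1.652829.
Margin = t* × SE = 1.652829 × 0.0053 = 0.008760.
CI: 0.0166 ± 0.008760 → (0.0078, 0.0254).

(0.0078, 0.0254)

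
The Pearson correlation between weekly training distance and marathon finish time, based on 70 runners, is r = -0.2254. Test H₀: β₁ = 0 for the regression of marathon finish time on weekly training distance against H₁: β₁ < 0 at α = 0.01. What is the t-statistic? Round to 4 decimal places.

t = -1.9078

t = r·√(n − 2)/√(1 − r²) = -0.2254·√68/√0.949195 = -1.9078.
df = n − 2 = 68.
One-sided p ≈ 0.0303, which is ≥ 0.01, so fail to reject H₀.
The data do not give significant evidence of a linear association between weekly training distance and marathon finish time.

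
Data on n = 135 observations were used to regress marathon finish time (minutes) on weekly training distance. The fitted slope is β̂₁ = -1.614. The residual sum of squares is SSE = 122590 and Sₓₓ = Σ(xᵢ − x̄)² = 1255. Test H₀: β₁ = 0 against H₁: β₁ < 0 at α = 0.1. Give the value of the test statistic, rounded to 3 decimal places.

MSE = SSE/(n − 2) = 122590/133 = 921.729.
SE(β̂₁) = √(MSE/Sₓₓ) = √(921.729/1255) = 0.856998.
t = -1.614 / 0.856998 = -1.883.
df = n − 2 = 133.
One-sided p ≈ 0.0309, which is < 0.1, so reject H₀.
There is evidence that the true slope on weekly training distance is negative.

t = -1.883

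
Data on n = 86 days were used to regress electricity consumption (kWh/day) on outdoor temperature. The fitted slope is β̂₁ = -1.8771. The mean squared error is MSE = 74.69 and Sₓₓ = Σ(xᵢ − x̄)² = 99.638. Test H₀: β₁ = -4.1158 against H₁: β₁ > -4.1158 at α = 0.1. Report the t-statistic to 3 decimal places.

SE(β̂₁) = √(MSE/Sₓₓ) = √(74.69/99.638) = 0.865802.
t = (-1.8771 − (-4.1158)) / 0.865802 = 2.586.
df = n − 2 = 84.
One-sided p ≈ 0.0057, which is < 0.1, so reject H₀.
There is evidence that the true slope on outdoor temperature exceeds -4.1158 kWh/day per unit.

t = 2.586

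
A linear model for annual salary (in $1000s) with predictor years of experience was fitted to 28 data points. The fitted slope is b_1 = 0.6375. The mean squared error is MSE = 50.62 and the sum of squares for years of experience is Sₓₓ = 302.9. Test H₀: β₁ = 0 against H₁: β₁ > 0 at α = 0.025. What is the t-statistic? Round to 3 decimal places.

t = 1.559

SE(b_1) = √(MSE/Sₓₓ) = √(50.62/302.9) = 0.408801.
t = 0.6375 / 0.408801 = 1.559.
df = n − 2 = 26.
One-sided p ≈ 0.0655, which is ≥ 0.025, so fail to reject H₀.
The data do not give significant evidence that the true slope on years of experience is positive.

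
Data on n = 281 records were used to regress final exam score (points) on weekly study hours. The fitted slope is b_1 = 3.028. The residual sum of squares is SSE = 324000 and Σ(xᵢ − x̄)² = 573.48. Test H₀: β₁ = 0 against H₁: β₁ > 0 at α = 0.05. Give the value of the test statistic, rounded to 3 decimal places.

MSE = SSE/(n − 2) = 324000/279 = 1161.29.
SE(b_1) = √(MSE/Sₓₓ) = √(1161.29/573.48) = 1.42302.
t = 3.028 / 1.42302 = 2.128.
df = n − 2 = 279.
One-sided p ≈ 0.0171, which is < 0.05, so reject H₀.
There is evidence that the true slope on weekly study hours is positive.

t = 2.128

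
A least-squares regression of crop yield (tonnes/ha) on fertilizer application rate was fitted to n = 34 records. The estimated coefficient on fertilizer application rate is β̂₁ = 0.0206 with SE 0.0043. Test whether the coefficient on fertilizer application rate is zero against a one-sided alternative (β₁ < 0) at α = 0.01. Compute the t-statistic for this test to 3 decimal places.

t = 4.791

H₀: β₁ = 0 vs H₁: β₁ < 0.
t = (β̂₁ − β₁⁰)/SE = 0.0206 / 0.0043 = 4.791.
df = n − 2 = 34 − 2 = 32.
One-sided p ≈ 1.0000, which is ≥ 0.01, so fail to reject H₀.
The data do not give significant evidence that the true slope on fertilizer application rate is negative.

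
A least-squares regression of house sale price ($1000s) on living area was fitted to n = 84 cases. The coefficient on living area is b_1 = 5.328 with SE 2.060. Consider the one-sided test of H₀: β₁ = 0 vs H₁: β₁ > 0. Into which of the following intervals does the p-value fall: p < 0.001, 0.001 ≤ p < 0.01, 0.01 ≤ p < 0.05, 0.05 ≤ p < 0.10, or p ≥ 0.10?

0.001 ≤ p < 0.01

t = 5.328 / 2.060 = 2.586.
df = n − 2 = 84 − 2 = 82.
One-sided p = P(T_{82} > t) ≈ 0.0057.
So 0.001 ≤ p < 0.01.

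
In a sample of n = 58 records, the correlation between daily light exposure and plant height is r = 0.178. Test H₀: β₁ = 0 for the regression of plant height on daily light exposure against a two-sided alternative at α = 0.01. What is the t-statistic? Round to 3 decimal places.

t = 1.354

t = r·√(n − 2)/√(1 − r²) = 0.178·√56/√0.968316 = 1.354.
df = n − 2 = 56.
Two-sided p ≈ 0.1813, which is ≥ 0.01, so fail to reject H₀.
The data do not give significant evidence of a linear association between daily light exposure and plant height.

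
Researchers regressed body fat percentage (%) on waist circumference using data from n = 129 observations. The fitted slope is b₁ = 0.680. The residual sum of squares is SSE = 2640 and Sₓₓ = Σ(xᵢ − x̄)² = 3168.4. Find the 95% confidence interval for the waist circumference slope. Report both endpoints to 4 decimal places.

(0.5197, 0.8403)

MSE = SSE/(n − 2) = 2640/127 = 20.7874.
SE(b₁) = √(MSE/Sₓₓ) = √(20.7874/3168.4) = 0.0809991.
df = n − 2 = 127.
t* = t_{0.025, 127} = 1.97882.
Margin = t* × SE = 1.97882 × 0.0809991 = 0.160283.
CI: 0.680 ± 0.160283 → (0.5197, 0.8403).
With 95% confidence, each one-unit increase in waist circumference is associated with a change of between 0.5197 and 0.8403 % in body fat percentage.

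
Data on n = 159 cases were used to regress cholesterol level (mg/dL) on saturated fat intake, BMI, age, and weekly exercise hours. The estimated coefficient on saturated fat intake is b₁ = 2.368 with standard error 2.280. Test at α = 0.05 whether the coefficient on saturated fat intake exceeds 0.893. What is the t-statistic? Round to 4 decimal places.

H₀: β₁ = 0.893 vs H₁: β₁ > 0.893.
t = (b₁ − β₁⁰)/SE = (2.368 − 0.893) / 2.280 = 0.6469.
df = n − k − 1 = 159 − 4 − 1 = 154.
One-sided p ≈ 0.2593, which is ≥ 0.05, so fail to reject H₀.
The data do not give significant evidence that the true slope on saturated fat intake exceeds 0.893 mg/dL per unit, holding the other predictors fixed.

t = 0.6469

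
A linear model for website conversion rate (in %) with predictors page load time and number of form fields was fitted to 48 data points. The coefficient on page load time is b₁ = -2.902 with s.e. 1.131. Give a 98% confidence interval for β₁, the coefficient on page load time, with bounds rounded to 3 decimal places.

df = n − k − 1 = 48 − 2 − 1 = 45.
t* = t_{0.01, 45} = 2.412116.
Margin = t* × SE = 2.412116 × 1.131 = 2.72810.
CI: -2.902 ± 2.72810 → (-5.630, -0.174).
With 98% confidence, each one-unit increase in page load time is associated with a change of between -5.630 and -0.174 % in website conversion rate, holding the other predictors fixed.

(-5.630, -0.174)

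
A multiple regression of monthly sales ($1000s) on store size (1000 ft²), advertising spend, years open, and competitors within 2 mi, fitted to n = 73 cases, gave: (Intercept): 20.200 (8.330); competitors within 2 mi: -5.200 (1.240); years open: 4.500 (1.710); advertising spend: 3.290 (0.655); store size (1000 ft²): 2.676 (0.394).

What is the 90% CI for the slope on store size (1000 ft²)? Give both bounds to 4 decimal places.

Read off: b = 2.676, SE = 0.394 for store size (1000 ft²).
df = n − k − 1 = 73 − 4 − 1 = 68.
t* = t_{0.05, 68} = 1.667572.
Margin = t* × SE = 1.667572 × 0.394 = 0.657023.
CI: 2.676 ± 0.657023 → (2.0190, 3.3330).

(2.0190, 3.3330)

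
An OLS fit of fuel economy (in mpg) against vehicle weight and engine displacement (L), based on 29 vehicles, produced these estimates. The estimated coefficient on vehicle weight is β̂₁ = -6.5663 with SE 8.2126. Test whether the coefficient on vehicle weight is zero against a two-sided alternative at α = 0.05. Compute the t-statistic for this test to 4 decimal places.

H₀: β₁ = 0 vs H₁: β₁ ≠ 0.
t = (β̂₁ − β₁⁰)/SE = -6.5663 / 8.2126 = -0.7995.
df = n − k − 1 = 29 − 2 − 1 = 26.
Two-sided p ≈ 0.4312, which is ≥ 0.05, so fail to reject H₀.
The data do not give significant evidence of an association between vehicle weight and fuel economy, after adjusting for the other predictors.

t = -0.7995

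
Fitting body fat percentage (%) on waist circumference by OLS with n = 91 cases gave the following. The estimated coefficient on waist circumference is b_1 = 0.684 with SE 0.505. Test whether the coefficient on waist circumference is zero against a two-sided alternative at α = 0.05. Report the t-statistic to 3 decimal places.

H₀: β₁ = 0 vs H₁: β₁ ≠ 0.
t = (b_1 − β₁⁰)/SE = 0.684 / 0.505 = 1.354.
df = n − 2 = 91 − 2 = 89.
Two-sided p ≈ 0.1790, which is ≥ 0.05, so fail to reject H₀.
The data do not give significant evidence of an association between waist circumference and body fat percentage.

t = 1.354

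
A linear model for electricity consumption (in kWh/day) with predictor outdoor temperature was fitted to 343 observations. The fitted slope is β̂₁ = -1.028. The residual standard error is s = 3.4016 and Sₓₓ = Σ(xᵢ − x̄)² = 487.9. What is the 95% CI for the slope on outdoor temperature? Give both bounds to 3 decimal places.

SE(β̂₁) = s/√Sₓₓ = 3.4016/√487.9 = 0.153999.
df = n − 2 = 341.
t* = t_{0.025, 341} = 1.966945.
Margin = t* × SE = 1.966945 × 0.153999 = 0.30291.
CI: -1.028 ± 0.30291 → (-1.331, -0.725).
With 95% confidence, each one-unit increase in outdoor temperature is associated with a change of between -1.331 and -0.725 kWh/day in electricity consumption.

(-1.331, -0.725)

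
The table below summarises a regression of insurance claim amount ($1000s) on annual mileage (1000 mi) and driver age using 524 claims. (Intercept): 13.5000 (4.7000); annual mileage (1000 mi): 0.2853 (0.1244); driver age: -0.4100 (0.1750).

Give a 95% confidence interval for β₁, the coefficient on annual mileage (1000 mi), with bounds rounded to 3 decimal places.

Read off: b = 0.2853, SE = 0.1244 for annual mileage (1000 mi).
df = n − k − 1 = 524 − 2 − 1 = 521.
t* = t_{0.025, 521} = 1.964528.
Margin = t* × SE = 1.964528 × 0.1244 = 0.24439.
CI: 0.2853 ± 0.24439 → (0.041, 0.530).

(0.041, 0.530)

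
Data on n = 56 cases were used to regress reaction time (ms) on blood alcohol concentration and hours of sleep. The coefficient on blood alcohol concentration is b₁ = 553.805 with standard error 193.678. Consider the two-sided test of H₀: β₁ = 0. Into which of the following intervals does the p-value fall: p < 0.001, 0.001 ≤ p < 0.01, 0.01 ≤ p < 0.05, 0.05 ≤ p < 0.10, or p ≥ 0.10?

0.001 ≤ p < 0.01

t = 553.805 / 193.678 = 2.859.
df = n − k − 1 = 56 − 2 − 1 = 53.
Two-sided p = 2·P(T_{53} > |t|) ≈ 0.0061.
So 0.001 ≤ p < 0.01.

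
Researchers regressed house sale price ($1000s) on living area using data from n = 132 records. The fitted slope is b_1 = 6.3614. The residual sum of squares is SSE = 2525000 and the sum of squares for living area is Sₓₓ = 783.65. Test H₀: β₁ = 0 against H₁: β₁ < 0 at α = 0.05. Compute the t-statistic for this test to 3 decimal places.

MSE = SSE/(n − 2) = 2525000/130 = 19423.1.
SE(b_1) = √(MSE/Sₓₓ) = √(19423.1/783.65) = 4.97849.
t = 6.3614 / 4.97849 = 1.278.
df = n − 2 = 130.
One-sided p ≈ 0.8982, which is ≥ 0.05, so fail to reject H₀.
The data do not give significant evidence that the true slope on living area is negative.

t = 1.278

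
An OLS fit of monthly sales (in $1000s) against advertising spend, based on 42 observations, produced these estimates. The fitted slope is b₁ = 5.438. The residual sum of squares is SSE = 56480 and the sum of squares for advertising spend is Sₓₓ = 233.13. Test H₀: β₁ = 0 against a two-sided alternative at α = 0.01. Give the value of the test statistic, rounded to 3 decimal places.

t = 2.210

MSE = SSE/(n − 2) = 56480/40 = 1412.
SE(b₁) = √(MSE/Sₓₓ) = √(1412/233.13) = 2.46104.
t = 5.438 / 2.46104 = 2.210.
df = n − 2 = 40.
Two-sided p ≈ 0.0329, which is ≥ 0.01, so fail to reject H₀.
The data do not give significant evidence of an association between advertising spend and monthly sales.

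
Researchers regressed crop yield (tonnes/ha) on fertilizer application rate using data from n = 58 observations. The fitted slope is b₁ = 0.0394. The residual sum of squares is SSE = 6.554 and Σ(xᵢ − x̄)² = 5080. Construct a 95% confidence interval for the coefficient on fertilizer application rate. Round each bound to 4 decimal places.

MSE = SSE/(n − 2) = 6.554/56 = 0.117036.
SE(b₁) = √(MSE/Sₓₓ) = √(0.117036/5080) = 0.00479985.
df = n − 2 = 56.
t* = t_{0.025, 56} = 2.003241.
Margin = t* × SE = 2.003241 × 0.00479985 = 0.009615.
CI: 0.0394 ± 0.009615 → (0.0298, 0.0490).
With 95% confidence, each one-unit increase in fertilizer application rate is associated with a change of between 0.0298 and 0.0490 tonnes/ha in crop yield.

(0.0298, 0.0490)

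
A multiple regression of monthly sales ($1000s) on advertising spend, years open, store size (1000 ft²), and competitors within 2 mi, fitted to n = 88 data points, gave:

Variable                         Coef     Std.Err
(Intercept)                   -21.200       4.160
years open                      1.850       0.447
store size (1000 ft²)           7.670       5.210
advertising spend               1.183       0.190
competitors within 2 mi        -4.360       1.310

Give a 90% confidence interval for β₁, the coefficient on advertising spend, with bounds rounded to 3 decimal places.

(0.867, 1.499)

Read off: b = 1.183, SE = 0.190 for advertising spend.
df = n − k − 1 = 88 − 4 − 1 = 83.
t* = t_{0.05, 83} = 1.66342.
Margin = t* × SE = 1.66342 × 0.190 = 0.31605.
CI: 1.183 ± 0.31605 → (0.867, 1.499).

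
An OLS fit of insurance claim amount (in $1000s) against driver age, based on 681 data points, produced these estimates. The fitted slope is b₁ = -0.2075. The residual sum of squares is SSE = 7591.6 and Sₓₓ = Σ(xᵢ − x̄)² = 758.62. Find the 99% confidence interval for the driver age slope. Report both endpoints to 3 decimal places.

(-0.521, 0.106)

MSE = SSE/(n − 2) = 7591.6/679 = 11.1806.
SE(b₁) = √(MSE/Sₓₓ) = √(11.1806/758.62) = 0.1214.
df = n − 2 = 679.
t* = t_{0.005, 679} = 2.583089.
Margin = t* × SE = 2.583089 × 0.1214 = 0.31359.
CI: -0.2075 ± 0.31359 → (-0.521, 0.106).
With 99% confidence, each one-unit increase in driver age is associated with a change of between -0.521 and 0.106 $1000s in insurance claim amount.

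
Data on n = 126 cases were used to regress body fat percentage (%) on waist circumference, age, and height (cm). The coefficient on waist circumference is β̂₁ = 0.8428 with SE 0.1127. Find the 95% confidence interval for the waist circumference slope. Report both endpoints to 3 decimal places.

(0.620, 1.066)

df = n − k − 1 = 126 − 3 − 1 = 122.
t* = t_{0.025, 122} = 1.9796.
Margin = t* × SE = 1.9796 × 0.1127 = 0.22310.
CI: 0.8428 ± 0.22310 → (0.620, 1.066).
With 95% confidence, each one-unit increase in waist circumference is associated with a change of between 0.620 and 1.066 % in body fat percentage, holding the other predictors fixed.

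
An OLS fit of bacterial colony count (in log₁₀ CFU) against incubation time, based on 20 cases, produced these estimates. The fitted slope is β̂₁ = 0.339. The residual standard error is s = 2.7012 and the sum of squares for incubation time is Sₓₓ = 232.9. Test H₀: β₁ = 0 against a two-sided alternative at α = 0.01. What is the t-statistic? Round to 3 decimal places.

t = 1.915

SE(β̂₁) = s/√Sₓₓ = 2.7012/√232.9 = 0.176999.
t = 0.339 / 0.176999 = 1.915.
df = n − 2 = 18.
Two-sided p ≈ 0.0715, which is ≥ 0.01, so fail to reject H₀.
The data do not give significant evidence of an association between incubation time and bacterial colony count.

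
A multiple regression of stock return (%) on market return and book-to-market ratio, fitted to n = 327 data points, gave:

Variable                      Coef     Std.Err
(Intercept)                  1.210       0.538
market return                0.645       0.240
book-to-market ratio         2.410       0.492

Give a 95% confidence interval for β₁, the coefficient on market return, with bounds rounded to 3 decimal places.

Read off: b = 0.645, SE = 0.240 for market return.
df = n − k − 1 = 327 − 2 − 1 = 324.
t* = t_{0.025, 324} = 1.967313.
Margin = t* × SE = 1.967313 × 0.240 = 0.47216.
CI: 0.645 ± 0.47216 → (0.173, 1.117).

(0.173, 1.117)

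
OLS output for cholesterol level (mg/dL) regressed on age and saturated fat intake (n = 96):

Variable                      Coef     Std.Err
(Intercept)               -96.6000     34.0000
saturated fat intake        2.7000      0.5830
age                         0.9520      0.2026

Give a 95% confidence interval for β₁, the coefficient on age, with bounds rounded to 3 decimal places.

(0.550, 1.354)

Read off: b = 0.9520, SE = 0.2026 for age.
df = n − k − 1 = 96 − 2 − 1 = 93.
t* = t_{0.025, 93} = 1.985802.
Margin = t* × SE = 1.985802 × 0.2026 = 0.40232.
CI: 0.9520 ± 0.40232 → (0.550, 1.354).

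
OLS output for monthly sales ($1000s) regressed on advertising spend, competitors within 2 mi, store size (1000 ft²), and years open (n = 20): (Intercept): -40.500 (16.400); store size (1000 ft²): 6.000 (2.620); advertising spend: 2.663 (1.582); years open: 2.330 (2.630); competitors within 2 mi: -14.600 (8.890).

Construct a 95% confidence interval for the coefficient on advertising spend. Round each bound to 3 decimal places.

Read off: b = 2.663, SE = 1.582 for advertising spend.
df = n − k − 1 = 20 − 4 − 1 = 15.
t* = t_{0.025, 15} = 2.13145.
Margin = t* × SE = 2.13145 × 1.582 = 3.37195.
CI: 2.663 ± 3.37195 → (-0.709, 6.035).

(-0.709, 6.035)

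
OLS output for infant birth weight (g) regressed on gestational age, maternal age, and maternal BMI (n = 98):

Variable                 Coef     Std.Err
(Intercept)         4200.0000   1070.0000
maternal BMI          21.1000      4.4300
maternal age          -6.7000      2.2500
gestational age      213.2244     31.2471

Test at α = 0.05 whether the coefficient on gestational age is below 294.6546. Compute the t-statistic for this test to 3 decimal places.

t = -2.606

Read off: b = 213.2244, SE = 31.2471 for gestational age.
H₀: β₁ = 294.6546 vs H₁: β₁ < 294.6546.
t = (213.2244 − 294.6546) / 31.2471 = -2.606.
df = n − k − 1 = 98 − 3 − 1 = 94.
One-sided p ≈ 0.0053, which is < 0.05, so reject H₀.
There is evidence that the true slope on gestational age is below 294.6546 g per unit, holding the other predictors fixed.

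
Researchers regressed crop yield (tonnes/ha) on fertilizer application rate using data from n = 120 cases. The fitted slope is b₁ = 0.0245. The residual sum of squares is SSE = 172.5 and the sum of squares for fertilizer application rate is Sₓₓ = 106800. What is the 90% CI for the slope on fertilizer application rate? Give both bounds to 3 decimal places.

(0.018, 0.031)

MSE = SSE/(n − 2) = 172.5/118 = 1.46186.
SE(b₁) = √(MSE/Sₓₓ) = √(1.46186/106800) = 0.00369971.
df = n − 2 = 118.
t* = t_{0.05, 118} = 1.65787.
Margin = t* × SE = 1.65787 × 0.00369971 = 0.00613.
CI: 0.0245 ± 0.00613 → (0.018, 0.031).
With 90% confidence, each one-unit increase in fertilizer application rate is associated with a change of between 0.018 and 0.031 tonnes/ha in crop yield.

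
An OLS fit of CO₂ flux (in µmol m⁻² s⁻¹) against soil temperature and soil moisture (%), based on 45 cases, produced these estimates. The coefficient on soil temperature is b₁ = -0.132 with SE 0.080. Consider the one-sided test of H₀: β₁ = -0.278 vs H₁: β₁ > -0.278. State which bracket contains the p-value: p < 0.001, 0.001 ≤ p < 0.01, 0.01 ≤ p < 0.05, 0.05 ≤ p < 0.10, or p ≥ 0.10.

t = (-0.132 − (-0.278)) / 0.080 = 1.825.
df = n − k − 1 = 45 − 2 − 1 = 42.
One-sided p = P(T_{42} > t) ≈ 0.0376.
So 0.01 ≤ p < 0.05.

0.01 ≤ p < 0.05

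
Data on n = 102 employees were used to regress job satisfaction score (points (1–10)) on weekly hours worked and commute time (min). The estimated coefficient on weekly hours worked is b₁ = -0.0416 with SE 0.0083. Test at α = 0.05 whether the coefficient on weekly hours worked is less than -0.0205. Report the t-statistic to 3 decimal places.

t = -2.542

H₀: β₁ = -0.0205 vs H₁: β₁ < -0.0205.
t = (b₁ − β₁⁰)/SE = (-0.0416 − (-0.0205)) / 0.0083 = -2.542.
df = n − k − 1 = 102 − 2 − 1 = 99.
One-sided p ≈ 0.0063, which is < 0.05, so reject H₀.
There is evidence that the true slope on weekly hours worked is below -0.0205 points (1–10) per unit, holding the other predictors fixed.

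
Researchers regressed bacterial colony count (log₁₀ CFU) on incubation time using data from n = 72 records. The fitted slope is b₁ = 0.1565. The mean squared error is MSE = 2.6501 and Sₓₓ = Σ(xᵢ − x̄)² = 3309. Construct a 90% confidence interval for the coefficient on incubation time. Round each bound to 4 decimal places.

(0.1093, 0.2037)

SE(b₁) = √(MSE/Sₓₓ) = √(2.6501/3309) = 0.0282998.
df = n − 2 = 70.
t* = t_{0.05, 70} = 1.666914.
Margin = t* × SE = 1.666914 × 0.0282998 = 0.047173.
CI: 0.1565 ± 0.047173 → (0.1093, 0.2037).
With 90% confidence, each one-unit increase in incubation time is associated with a change of between 0.1093 and 0.2037 log₁₀ CFU in bacterial colony count.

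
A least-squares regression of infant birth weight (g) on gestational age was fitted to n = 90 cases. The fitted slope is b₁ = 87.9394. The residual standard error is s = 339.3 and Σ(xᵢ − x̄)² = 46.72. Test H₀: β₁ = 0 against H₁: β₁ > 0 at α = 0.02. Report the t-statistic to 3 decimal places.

SE(b₁) = s/√Sₓₓ = 339.3/√46.72 = 49.6401.
t = 87.9394 / 49.6401 = 1.772.
df = n − 2 = 88.
One-sided p ≈ 0.0400, which is ≥ 0.02, so fail to reject H₀.
The data do not give significant evidence that the true slope on gestational age is positive.

t = 1.772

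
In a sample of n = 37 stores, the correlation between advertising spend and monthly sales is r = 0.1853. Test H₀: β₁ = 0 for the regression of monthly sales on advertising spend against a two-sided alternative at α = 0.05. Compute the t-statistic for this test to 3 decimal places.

t = 1.116

t = r·√(n − 2)/√(1 − r²) = 0.1853·√35/√0.965664 = 1.116.
df = n − 2 = 35.
Two-sided p ≈ 0.2722, which is ≥ 0.05, so fail to reject H₀.
The data do not give significant evidence of a linear association between advertising spend and monthly sales.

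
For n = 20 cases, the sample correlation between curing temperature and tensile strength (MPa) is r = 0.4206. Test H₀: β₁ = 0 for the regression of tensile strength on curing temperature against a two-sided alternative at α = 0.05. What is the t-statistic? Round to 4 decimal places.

t = r·√(n − 2)/√(1 − r²) = 0.4206·√18/√0.823096 = 1.9669.
df = n − 2 = 18.
Two-sided p ≈ 0.0648, which is ≥ 0.05, so fail to reject H₀.
The data do not give significant evidence of a linear association between curing temperature and tensile strength.

t = 1.9669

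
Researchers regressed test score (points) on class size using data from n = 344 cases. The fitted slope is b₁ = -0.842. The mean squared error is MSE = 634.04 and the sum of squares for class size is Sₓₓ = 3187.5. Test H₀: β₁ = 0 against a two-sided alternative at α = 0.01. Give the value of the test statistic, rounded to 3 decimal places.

SE(b₁) = √(MSE/Sₓₓ) = √(634.04/3187.5) = 0.445998.
t = -0.842 / 0.445998 = -1.888.
df = n − 2 = 342.
Two-sided p ≈ 0.0599, which is ≥ 0.01, so fail to reject H₀.
The data do not give significant evidence of an association between class size and test score.

t = -1.888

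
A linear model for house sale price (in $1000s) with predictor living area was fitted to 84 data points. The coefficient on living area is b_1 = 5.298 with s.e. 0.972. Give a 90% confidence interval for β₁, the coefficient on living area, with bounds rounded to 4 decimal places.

df = n − 2 = 84 − 2 = 82.
t* = t_{0.05, 82} = 1.663649.
Margin = t* × SE = 1.663649 × 0.972 = 1.617067.
CI: 5.298 ± 1.617067 → (3.6809, 6.9151).
With 90% confidence, each one-unit increase in living area is associated with a change of between 3.6809 and 6.9151 $1000s in house sale price.

(3.6809, 6.9151)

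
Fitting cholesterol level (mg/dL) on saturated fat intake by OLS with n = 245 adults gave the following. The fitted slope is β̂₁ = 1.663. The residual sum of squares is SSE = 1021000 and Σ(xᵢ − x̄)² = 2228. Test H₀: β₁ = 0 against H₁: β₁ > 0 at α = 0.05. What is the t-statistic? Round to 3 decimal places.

MSE = SSE/(n − 2) = 1021000/243 = 4201.65.
SE(β̂₁) = √(MSE/Sₓₓ) = √(4201.65/2228) = 1.37326.
t = 1.663 / 1.37326 = 1.211.
df = n − 2 = 243.
One-sided p ≈ 0.1135, which is ≥ 0.05, so fail to reject H₀.
The data do not give significant evidence that the true slope on saturated fat intake is positive.

t = 1.211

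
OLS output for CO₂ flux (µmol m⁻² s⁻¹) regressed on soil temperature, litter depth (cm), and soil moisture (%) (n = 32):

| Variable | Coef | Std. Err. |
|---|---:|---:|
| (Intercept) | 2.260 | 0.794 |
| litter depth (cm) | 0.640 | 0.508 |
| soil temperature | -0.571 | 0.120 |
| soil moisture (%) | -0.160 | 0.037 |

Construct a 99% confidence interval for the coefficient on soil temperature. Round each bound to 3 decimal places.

Read off: b = -0.571, SE = 0.120 for soil temperature.
df = n − k − 1 = 32 − 3 − 1 = 28.
t* = t_{0.005, 28} = 2.763262.
Margin = t* × SE = 2.763262 × 0.120 = 0.33159.
CI: -0.571 ± 0.33159 → (-0.903, -0.239).

(-0.903, -0.239)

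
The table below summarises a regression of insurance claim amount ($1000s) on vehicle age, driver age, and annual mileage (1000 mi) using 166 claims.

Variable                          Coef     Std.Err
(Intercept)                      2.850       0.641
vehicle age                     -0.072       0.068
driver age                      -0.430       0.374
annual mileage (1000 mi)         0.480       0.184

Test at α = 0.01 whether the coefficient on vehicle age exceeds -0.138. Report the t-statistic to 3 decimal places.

Read off: b = -0.072, SE = 0.068 for vehicle age.
H₀: β₁ = -0.138 vs H₁: β₁ > -0.138.
t = (-0.072 − (-0.138)) / 0.068 = 0.971.
df = n − k − 1 = 166 − 3 − 1 = 162.
One-sided p ≈ 0.1666, which is ≥ 0.01, so fail to reject H₀.
The data do not give significant evidence that the true slope on vehicle age exceeds -0.138 $1000s per unit, holding the other predictors fixed.

t = 0.971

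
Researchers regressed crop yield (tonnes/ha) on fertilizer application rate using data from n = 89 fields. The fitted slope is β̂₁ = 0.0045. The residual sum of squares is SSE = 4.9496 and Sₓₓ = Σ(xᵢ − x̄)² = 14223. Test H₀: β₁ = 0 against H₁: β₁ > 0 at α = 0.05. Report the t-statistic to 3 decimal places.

MSE = SSE/(n − 2) = 4.9496/87 = 0.056892.
SE(β̂₁) = √(MSE/Sₓₓ) = √(0.056892/14223) = 0.002.
t = 0.0045 / 0.002 = 2.250.
df = n − 2 = 87.
One-sided p ≈ 0.0135, which is < 0.05, so reject H₀.
There is evidence that the true slope on fertilizer application rate is positive.

t = 2.250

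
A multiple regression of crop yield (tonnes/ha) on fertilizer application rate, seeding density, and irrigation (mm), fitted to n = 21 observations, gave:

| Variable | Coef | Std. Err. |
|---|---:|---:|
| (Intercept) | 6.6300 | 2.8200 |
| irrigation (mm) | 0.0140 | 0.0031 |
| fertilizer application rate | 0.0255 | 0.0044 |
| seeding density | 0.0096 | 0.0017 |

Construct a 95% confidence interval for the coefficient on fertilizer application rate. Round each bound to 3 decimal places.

Read off: b = 0.0255, SE = 0.0044 for fertilizer application rate.
df = n − k − 1 = 21 − 3 − 1 = 17.
t* = t_{0.025, 17} = 2.109816.
Margin = t* × SE = 2.109816 × 0.0044 = 0.00928.
CI: 0.0255 ± 0.00928 → (0.016, 0.035).

(0.016, 0.035)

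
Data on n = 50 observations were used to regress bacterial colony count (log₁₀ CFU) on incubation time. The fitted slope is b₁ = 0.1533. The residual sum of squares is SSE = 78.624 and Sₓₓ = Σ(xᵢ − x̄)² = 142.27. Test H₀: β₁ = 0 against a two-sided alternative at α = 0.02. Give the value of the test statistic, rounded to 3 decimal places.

MSE = SSE/(n − 2) = 78.624/48 = 1.638.
SE(b₁) = √(MSE/Sₓₓ) = √(1.638/142.27) = 0.1073.
t = 0.1533 / 0.1073 = 1.429.
df = n − 2 = 48.
Two-sided p ≈ 0.1596, which is ≥ 0.02, so fail to reject H₀.
The data do not give significant evidence of an association between incubation time and bacterial colony count.

t = 1.429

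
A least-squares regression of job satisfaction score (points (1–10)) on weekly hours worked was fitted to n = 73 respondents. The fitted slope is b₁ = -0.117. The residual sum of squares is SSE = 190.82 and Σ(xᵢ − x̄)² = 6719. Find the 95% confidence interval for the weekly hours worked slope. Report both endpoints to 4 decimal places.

MSE = SSE/(n − 2) = 190.82/71 = 2.68761.
SE(b₁) = √(MSE/Sₓₓ) = √(2.68761/6719) = 0.02.
df = n − 2 = 71.
t* = t_{0.025, 71} = 1.993943.
Margin = t* × SE = 1.993943 × 0.02 = 0.039879.
CI: -0.117 ± 0.039879 → (-0.1569, -0.0771).
With 95% confidence, each one-unit increase in weekly hours worked is associated with a change of between -0.1569 and -0.0771 points (1–10) in job satisfaction score.

(-0.1569, -0.0771)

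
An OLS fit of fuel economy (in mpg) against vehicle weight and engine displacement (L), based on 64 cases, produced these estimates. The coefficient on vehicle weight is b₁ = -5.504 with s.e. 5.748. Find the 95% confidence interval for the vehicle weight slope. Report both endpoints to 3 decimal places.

(-16.998, 5.990)

df = n − k − 1 = 64 − 2 − 1 = 61.
t* = t_{0.025, 61} = 1.999624.
Margin = t* × SE = 1.999624 × 5.748 = 11.49384.
CI: -5.504 ± 11.49384 → (-16.998, 5.990).
With 95% confidence, each one-unit increase in vehicle weight is associated with a change of between -16.998 and 5.990 mpg in fuel economy, holding the other predictors fixed.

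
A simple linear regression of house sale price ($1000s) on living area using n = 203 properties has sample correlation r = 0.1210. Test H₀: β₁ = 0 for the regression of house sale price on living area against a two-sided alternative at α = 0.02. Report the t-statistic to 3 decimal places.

t = 1.728

t = r·√(n − 2)/√(1 − r²) = 0.1210·√201/√0.985359 = 1.728.
df = n − 2 = 201.
Two-sided p ≈ 0.0855, which is ≥ 0.02, so fail to reject H₀.
The data do not give significant evidence of a linear association between living area and house sale price.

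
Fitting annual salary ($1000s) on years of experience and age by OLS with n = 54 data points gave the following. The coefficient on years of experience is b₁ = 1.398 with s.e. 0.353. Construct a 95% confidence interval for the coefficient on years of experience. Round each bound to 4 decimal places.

df = n − k − 1 = 54 − 2 − 1 = 51.
t* = t_{0.025, 51} = 2.007584.
Margin = t* × SE = 2.007584 × 0.353 = 0.708677.
CI: 1.398 ± 0.708677 → (0.6893, 2.1067).
With 95% confidence, each one-unit increase in years of experience is associated with a change of between 0.6893 and 2.1067 $1000s in annual salary, holding the other predictors fixed.

(0.6893, 2.1067)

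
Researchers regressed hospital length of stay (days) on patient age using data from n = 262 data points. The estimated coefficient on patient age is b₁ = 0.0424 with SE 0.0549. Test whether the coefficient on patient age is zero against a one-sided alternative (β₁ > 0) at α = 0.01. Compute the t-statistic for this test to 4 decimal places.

t = 0.7723

H₀: β₁ = 0 vs H₁: β₁ > 0.
t = (b₁ − β₁⁰)/SE = 0.0424 / 0.0549 = 0.7723.
df = n − 2 = 262 − 2 = 260.
One-sided p ≈ 0.2203, which is ≥ 0.01, so fail to reject H₀.
The data do not give significant evidence that the true slope on patient age is positive.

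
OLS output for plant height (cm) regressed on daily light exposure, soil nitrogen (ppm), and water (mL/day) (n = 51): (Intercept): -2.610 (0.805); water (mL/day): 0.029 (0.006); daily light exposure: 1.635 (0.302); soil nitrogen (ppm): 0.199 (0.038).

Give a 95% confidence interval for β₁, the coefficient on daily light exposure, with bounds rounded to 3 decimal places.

(1.027, 2.243)

Read off: b = 1.635, SE = 0.302 for daily light exposure.
df = n − k − 1 = 51 − 3 − 1 = 47.
t* = t_{0.025, 47} = 2.011741.
Margin = t* × SE = 2.011741 × 0.302 = 0.60755.
CI: 1.635 ± 0.60755 → (1.027, 2.243).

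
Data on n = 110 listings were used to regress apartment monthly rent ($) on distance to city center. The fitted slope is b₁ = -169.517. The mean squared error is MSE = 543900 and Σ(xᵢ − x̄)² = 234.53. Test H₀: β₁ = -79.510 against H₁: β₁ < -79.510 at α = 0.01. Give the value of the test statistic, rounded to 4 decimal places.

SE(b₁) = √(MSE/Sₓₓ) = √(543900/234.53) = 48.1571.
t = (-169.517 − (-79.510)) / 48.1571 = -1.8690.
df = n − 2 = 108.
One-sided p ≈ 0.0322, which is ≥ 0.01, so fail to reject H₀.
The data do not give significant evidence that the true slope on distance to city center is below -79.510 $ per unit.

t = -1.8690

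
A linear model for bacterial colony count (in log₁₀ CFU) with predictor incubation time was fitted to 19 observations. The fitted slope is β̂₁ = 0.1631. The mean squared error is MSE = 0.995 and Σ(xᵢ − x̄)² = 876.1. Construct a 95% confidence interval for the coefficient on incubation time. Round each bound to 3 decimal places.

(0.092, 0.234)

SE(β̂₁) = √(MSE/Sₓₓ) = √(0.995/876.1) = 0.0337004.
df = n − 2 = 17.
t* = t_{0.025, 17} = 2.109816.
Margin = t* × SE = 2.109816 × 0.0337004 = 0.07110.
CI: 0.1631 ± 0.07110 → (0.092, 0.234).
With 95% confidence, each one-unit increase in incubation time is associated with a change of between 0.092 and 0.234 log₁₀ CFU in bacterial colony count.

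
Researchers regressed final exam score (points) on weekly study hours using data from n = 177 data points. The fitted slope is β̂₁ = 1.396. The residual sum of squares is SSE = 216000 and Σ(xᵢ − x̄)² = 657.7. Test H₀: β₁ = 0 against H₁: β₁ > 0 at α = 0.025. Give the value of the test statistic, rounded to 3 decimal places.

t = 1.019

MSE = SSE/(n − 2) = 216000/175 = 1234.29.
SE(β̂₁) = √(MSE/Sₓₓ) = √(1234.29/657.7) = 1.36992.
t = 1.396 / 1.36992 = 1.019.
df = n − 2 = 175.
One-sided p ≈ 0.1548, which is ≥ 0.025, so fail to reject H₀.
The data do not give significant evidence that the true slope on weekly study hours is positive.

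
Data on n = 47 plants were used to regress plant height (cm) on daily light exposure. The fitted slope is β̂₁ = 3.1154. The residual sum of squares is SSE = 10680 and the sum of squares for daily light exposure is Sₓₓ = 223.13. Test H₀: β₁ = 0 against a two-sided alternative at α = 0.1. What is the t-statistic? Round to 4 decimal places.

t = 3.0207

MSE = SSE/(n − 2) = 10680/45 = 237.333.
SE(β̂₁) = √(MSE/Sₓₓ) = √(237.333/223.13) = 1.03134.
t = 3.1154 / 1.03134 = 3.0207.
df = n − 2 = 45.
Two-sided p ≈ 0.0041, which is < 0.1, so reject H₀.
There is evidence that daily light exposure is associated with plant height.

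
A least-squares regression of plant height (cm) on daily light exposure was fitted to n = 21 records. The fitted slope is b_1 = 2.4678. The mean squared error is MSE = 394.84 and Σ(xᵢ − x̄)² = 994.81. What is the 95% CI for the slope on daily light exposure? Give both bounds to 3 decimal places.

SE(b_1) = √(MSE/Sₓₓ) = √(394.84/994.81) = 0.63.
df = n − 2 = 19.
t* = t_{0.025, 19} = 2.093024.
Margin = t* × SE = 2.093024 × 0.63 = 1.31861.
CI: 2.4678 ± 1.31861 → (1.149, 3.786).
With 95% confidence, each one-unit increase in daily light exposure is associated with a change of between 1.149 and 3.786 cm in plant height.

(1.149, 3.786)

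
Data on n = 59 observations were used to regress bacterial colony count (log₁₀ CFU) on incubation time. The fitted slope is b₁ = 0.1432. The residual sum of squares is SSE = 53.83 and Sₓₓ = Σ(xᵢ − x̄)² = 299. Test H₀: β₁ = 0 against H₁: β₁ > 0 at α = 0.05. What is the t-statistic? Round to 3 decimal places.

MSE = SSE/(n − 2) = 53.83/57 = 0.944386.
SE(b₁) = √(MSE/Sₓₓ) = √(0.944386/299) = 0.0562004.
t = 0.1432 / 0.0562004 = 2.548.
df = n − 2 = 57.
One-sided p ≈ 0.0068, which is < 0.05, so reject H₀.
There is evidence that the true slope on incubation time is positive.

t = 2.548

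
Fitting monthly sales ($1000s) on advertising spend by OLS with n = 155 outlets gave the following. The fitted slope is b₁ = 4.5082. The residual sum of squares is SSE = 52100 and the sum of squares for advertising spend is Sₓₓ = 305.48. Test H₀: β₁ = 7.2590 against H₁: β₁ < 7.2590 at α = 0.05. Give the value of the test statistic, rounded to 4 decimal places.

MSE = SSE/(n − 2) = 52100/153 = 340.523.
SE(b₁) = √(MSE/Sₓₓ) = √(340.523/305.48) = 1.0558.
t = (4.5082 − 7.2590) / 1.0558 = -2.6054.
df = n − 2 = 153.
One-sided p ≈ 0.0050, which is < 0.05, so reject H₀.
There is evidence that the true slope on advertising spend is below 7.2590 $1000s per unit.

t = -2.6054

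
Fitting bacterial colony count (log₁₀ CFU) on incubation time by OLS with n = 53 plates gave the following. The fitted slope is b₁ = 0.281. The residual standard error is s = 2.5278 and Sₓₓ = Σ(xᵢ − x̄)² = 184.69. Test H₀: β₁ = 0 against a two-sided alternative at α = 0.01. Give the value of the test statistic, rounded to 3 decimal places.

t = 1.511

SE(b₁) = s/√Sₓₓ = 2.5278/√184.69 = 0.186003.
t = 0.281 / 0.186003 = 1.511.
df = n − 2 = 51.
Two-sided p ≈ 0.1370, which is ≥ 0.01, so fail to reject H₀.
The data do not give significant evidence of an association between incubation time and bacterial colony count.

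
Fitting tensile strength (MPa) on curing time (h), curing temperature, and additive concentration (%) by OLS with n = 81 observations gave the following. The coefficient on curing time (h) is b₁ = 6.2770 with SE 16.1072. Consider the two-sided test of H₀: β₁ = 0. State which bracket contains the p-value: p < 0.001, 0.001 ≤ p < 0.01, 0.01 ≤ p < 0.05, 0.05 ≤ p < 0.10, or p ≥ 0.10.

p ≥ 0.10

t = 6.2770 / 16.1072 = 0.390.
df = n − k − 1 = 81 − 3 − 1 = 77.
Two-sided p = 2·P(T_{77} > |t|) ≈ 0.6978.
So p ≥ 0.10.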